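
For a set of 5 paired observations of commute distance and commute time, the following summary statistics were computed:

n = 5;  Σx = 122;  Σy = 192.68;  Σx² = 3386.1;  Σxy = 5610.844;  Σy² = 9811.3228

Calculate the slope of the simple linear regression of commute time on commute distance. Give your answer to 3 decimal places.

Sxx = Σx² − (Σx)²/n = 3386.1 − 2976.8 = 409.3
Sxy = Σxy − (Σx)(Σy)/n = 5610.844 − 4701.392 = 909.452
b = Sxy/Sxx = 909.452/409.3 = 2.221969

2.222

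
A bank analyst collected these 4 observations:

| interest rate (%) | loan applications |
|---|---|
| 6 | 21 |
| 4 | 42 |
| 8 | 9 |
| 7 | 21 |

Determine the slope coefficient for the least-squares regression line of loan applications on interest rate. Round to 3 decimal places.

n = 4, Σx = 25, Σy = 93, Σxy = 513, Σx² = 165
Sxx = Σx² − (Σx)²/n = 165 − 156.25 = 8.75
Sxy = Σxy − (Σx)(Σy)/n = 513 − 581.25 = -68.25
b = Sxy/Sxx = -68.25/8.75 = -7.8

-7.800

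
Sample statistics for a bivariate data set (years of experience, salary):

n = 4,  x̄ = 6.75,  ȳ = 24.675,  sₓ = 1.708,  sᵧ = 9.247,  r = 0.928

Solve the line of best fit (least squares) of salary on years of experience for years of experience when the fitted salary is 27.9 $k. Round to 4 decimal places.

7.3919

b = r · sᵧ/sₓ = 0.928 · 9.247/1.708 = 5.024131
a = ȳ − b·x̄ = 24.675 − 5.024131·6.75 = -9.237885
Set a + b·x = 27.9: x = (27.9 − (-9.237885)) / 5.024131 = 7.391902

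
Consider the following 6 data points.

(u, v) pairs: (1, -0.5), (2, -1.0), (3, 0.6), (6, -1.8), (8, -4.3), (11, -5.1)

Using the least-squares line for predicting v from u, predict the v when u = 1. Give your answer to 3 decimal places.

n = 6, Σx = 31, Σy = -12.1, Σxy = -102, Σx² = 235
Sxx = Σx² − (Σx)²/n = 235 − 160.166667 = 74.833333
Sxy = Σxy − (Σx)(Σy)/n = -102 − (-62.516667) = -39.483333
b = Sxy/Sxx = -39.483333/74.833333 = -0.527617
a = ȳ − b·x̄ = -2.016667 − (-0.527617)·5.166667 = 0.709354
ŷ(1) = a + b·1 = 0.709354 + (-0.527617)·1 = 0.181737

0.182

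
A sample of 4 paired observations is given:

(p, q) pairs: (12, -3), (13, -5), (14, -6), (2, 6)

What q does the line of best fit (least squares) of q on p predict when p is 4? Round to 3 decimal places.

n = 4, Σx = 41, Σy = -8, Σxy = -173, Σx² = 513
Sxx = Σx² − (Σx)²/n = 513 − 420.25 = 92.75
Sxy = Σxy − (Σx)(Σy)/n = -173 − (-82) = -91
b = Sxy/Sxx = -91/92.75 = -0.981132
a = ȳ − b·x̄ = -2 − (-0.981132)·10.25 = 8.056604
ŷ(4) = a + b·4 = 8.056604 + (-0.981132)·4 = 4.132075

4.132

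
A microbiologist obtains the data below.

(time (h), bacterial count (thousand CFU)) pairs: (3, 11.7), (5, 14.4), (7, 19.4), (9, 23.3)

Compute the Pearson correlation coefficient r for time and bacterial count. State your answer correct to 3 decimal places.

0.994

n = 4, Σx = 24, Σy = 68.8, Σxy = 452.6, Σx² = 164, Σy² = 1263.5
Sxx = Σx² − (Σx)²/n = 164 − 144 = 20
Sxy = Σxy − (Σx)(Σy)/n = 452.6 − 412.8 = 39.8
Syy = Σy² − (Σy)²/n = 1263.5 − 1183.36 = 80.14
r = Sxy/√(Sxx·Syy) = 39.8/√(1602.8) = 39.8/40.034985 = 0.994131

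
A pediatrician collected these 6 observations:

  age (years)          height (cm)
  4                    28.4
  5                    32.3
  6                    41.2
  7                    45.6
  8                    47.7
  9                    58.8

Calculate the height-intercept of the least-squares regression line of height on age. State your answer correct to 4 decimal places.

n = 6, Σx = 39, Σy = 254, Σxy = 1752.3, Σx² = 271
Sxx = Σx² − (Σx)²/n = 271 − 253.5 = 17.5
Sxy = Σxy − (Σx)(Σy)/n = 1752.3 − 1651 = 101.3
b = Sxy/Sxx = 101.3/17.5 = 5.788571
a = ȳ − b·x̄ = 42.333333 − 5.788571·6.5 = 4.707619

4.7076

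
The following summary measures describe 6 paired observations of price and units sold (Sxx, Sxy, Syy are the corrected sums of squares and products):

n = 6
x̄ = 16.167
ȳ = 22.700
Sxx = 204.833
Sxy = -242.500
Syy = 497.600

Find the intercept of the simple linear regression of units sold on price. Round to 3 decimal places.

41.840

b = Sxy/Sxx = -242.5/204.833 = -1.183891
a = ȳ − b·x̄ = 22.7 − (-1.183891)·16.167 = 41.839970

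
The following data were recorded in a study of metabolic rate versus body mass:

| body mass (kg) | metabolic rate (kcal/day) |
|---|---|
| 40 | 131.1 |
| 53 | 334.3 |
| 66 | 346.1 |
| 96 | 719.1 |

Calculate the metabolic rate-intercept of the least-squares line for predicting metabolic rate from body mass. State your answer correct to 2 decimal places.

-255.40

n = 4, Σx = 255, Σy = 1530.6, Σxy = 114838.1, Σx² = 17981
Sxx = Σx² − (Σx)²/n = 17981 − 16256.25 = 1724.75
Sxy = Σxy − (Σx)(Σy)/n = 114838.1 − 97575.75 = 17262.35
b = Sxy/Sxx = 17262.35/1724.75 = 10.008610
a = ȳ − b·x̄ = 382.65 − 10.008610·63.75 = -255.398884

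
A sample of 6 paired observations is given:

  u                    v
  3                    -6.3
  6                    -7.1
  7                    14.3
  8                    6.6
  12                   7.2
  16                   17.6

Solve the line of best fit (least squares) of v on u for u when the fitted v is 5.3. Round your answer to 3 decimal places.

8.617

n = 6, Σx = 52, Σy = 32.3, Σxy = 459.4, Σx² = 558
Sxx = Σx² − (Σx)²/n = 558 − 450.666667 = 107.333333
Sxy = Σxy − (Σx)(Σy)/n = 459.4 − 279.933333 = 179.466667
b = Sxy/Sxx = 179.466667/107.333333 = 1.672050
a = ȳ − b·x̄ = 5.383333 − 1.672050·8.666667 = -9.107764
Set a + b·x = 5.3: x = (5.3 − (-9.107764)) / 1.672050 = 8.616828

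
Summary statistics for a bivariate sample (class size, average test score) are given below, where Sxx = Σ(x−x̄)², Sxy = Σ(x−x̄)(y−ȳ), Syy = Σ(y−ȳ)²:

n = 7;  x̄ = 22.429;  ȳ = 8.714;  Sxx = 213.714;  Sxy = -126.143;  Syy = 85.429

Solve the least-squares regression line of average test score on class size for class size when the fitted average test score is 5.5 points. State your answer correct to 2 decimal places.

27.87

b = Sxy/Sxx = -126.143/213.714 = -0.590242
a = ȳ − b·x̄ = 8.714 − (-0.590242)·22.429 = 21.952540
Set a + b·x = 5.5: x = (5.5 − 21.952540) / (-0.590242) = 27.874223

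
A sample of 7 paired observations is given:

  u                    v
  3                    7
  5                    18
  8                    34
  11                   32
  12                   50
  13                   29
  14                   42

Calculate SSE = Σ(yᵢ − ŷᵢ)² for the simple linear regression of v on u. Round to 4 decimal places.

n = 7, Σx = 66, Σy = 212, Σxy = 2300, Σx² = 728, Σy² = 7658
Sxx = Σx² − (Σx)²/n = 728 − 622.285714 = 105.714286
Sxy = Σxy − (Σx)(Σy)/n = 2300 − 1998.857143 = 301.142857
Syy = Σy² − (Σy)²/n = 7658 − 6420.571429 = 1237.428571
b = Sxy/Sxx = 301.142857/105.714286 = 2.848649
SSE = Syy − b·Sxy = 1237.428571 − 2.848649·301.142857 = 379.578378

379.5784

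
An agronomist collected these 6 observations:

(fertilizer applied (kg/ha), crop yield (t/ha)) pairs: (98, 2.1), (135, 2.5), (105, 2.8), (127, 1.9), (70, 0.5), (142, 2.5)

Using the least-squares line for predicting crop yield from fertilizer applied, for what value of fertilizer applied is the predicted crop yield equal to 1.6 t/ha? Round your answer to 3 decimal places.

n = 6, Σx = 677, Σy = 12.3, Σxy = 1468.6, Σx² = 80047
Sxx = Σx² − (Σx)²/n = 80047 − 76388.166667 = 3658.833333
Sxy = Σxy − (Σx)(Σy)/n = 1468.6 − 1387.85 = 80.75
b = Sxy/Sxx = 80.75/3658.833333 = 0.022070
a = ȳ − b·x̄ = 2.05 − 0.022070·112.833333 = -0.440218
Set a + b·x = 1.6: x = (1.6 − (-0.440218)) / 0.022070 = 92.443550

92.444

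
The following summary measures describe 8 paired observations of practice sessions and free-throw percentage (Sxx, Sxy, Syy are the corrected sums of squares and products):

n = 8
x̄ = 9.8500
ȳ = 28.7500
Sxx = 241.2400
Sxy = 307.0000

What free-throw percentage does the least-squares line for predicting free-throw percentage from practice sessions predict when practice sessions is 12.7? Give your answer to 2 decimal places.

32.38

b = Sxy/Sxx = 307/241.24 = 1.272592
a = ȳ − b·x̄ = 28.75 − 1.272592·9.85 = 16.214973
ŷ(12.7) = a + b·12.7 = 16.214973 + 1.272592·12.7 = 32.376886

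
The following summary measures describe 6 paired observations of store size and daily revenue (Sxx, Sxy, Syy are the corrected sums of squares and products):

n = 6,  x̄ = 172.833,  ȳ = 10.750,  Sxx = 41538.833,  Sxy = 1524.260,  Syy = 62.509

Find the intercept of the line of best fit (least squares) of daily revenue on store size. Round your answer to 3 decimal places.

b = Sxy/Sxx = 1524.26/41538.833 = 0.036695
a = ȳ − b·x̄ = 10.75 − 0.036695·172.833 = 4.407924

4.408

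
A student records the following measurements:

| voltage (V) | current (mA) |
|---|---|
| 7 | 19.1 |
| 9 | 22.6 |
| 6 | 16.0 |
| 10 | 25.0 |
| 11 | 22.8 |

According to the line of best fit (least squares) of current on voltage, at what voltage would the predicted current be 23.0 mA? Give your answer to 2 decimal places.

9.83

n = 5, Σx = 43, Σy = 105.5, Σxy = 933.9, Σx² = 387
Sxx = Σx² − (Σx)²/n = 387 − 369.8 = 17.2
Sxy = Σxy − (Σx)(Σy)/n = 933.9 − 907.3 = 26.6
b = Sxy/Sxx = 26.6/17.2 = 1.546512
a = ȳ − b·x̄ = 21.1 − 1.546512·8.6 = 7.8
Set a + b·x = 23.0: x = (23.0 − 7.8) / 1.546512 = 9.828571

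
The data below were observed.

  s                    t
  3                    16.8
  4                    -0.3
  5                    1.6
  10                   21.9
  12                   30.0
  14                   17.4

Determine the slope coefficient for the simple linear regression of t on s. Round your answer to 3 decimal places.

1.704

n = 6, Σx = 48, Σy = 87.4, Σxy = 879.8, Σx² = 490
Sxx = Σx² − (Σx)²/n = 490 − 384 = 106
Sxy = Σxy − (Σx)(Σy)/n = 879.8 − 699.2 = 180.6
b = Sxy/Sxx = 180.6/106 = 1.703774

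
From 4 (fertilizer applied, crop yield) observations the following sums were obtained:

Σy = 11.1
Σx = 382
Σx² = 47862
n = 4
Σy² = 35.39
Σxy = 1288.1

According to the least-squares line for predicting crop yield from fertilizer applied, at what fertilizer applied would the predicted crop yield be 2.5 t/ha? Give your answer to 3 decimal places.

81.776

Sxx = Σx² − (Σx)²/n = 47862 − 36481 = 11381
Sxy = Σxy − (Σx)(Σy)/n = 1288.1 − 1060.05 = 228.05
b = Sxy/Sxx = 228.05/11381 = 0.020038
a = ȳ − b·x̄ = 2.775 − 0.020038·95.5 = 0.861392
Set a + b·x = 2.5: x = (2.5 − 0.861392) / 0.020038 = 81.775926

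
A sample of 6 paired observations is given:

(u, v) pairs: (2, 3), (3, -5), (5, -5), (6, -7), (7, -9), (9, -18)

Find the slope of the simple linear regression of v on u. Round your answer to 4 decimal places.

n = 6, Σx = 32, Σy = -41, Σxy = -301, Σx² = 204
Sxx = Σx² − (Σx)²/n = 204 − 170.666667 = 33.333333
Sxy = Σxy − (Σx)(Σy)/n = -301 − (-218.666667) = -82.333333
b = Sxy/Sxx = -82.333333/33.333333 = -2.47

-2.4700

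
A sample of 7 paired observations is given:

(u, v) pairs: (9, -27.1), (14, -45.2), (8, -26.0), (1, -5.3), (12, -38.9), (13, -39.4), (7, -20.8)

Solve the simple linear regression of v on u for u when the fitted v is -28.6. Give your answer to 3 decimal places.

9.025

n = 7, Σx = 64, Σy = -202.7, Σxy = -2214.6, Σx² = 704
Sxx = Σx² − (Σx)²/n = 704 − 585.142857 = 118.857143
Sxy = Σxy − (Σx)(Σy)/n = -2214.6 − (-1853.257143) = -361.342857
b = Sxy/Sxx = -361.342857/118.857143 = -3.040144
a = ȳ − b·x̄ = -28.957143 − (-3.040144)·9.142857 = -1.161538
Set a + b·x = -28.6: x = (-28.6 − (-1.161538)) / (-3.040144) = 9.025382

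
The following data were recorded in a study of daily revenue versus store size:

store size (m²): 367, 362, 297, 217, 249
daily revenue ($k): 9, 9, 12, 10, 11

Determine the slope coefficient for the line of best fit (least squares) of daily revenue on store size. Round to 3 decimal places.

n = 5, Σx = 1492, Σy = 51, Σxy = 15034, Σx² = 463032
Sxx = Σx² − (Σx)²/n = 463032 − 445212.8 = 17819.2
Sxy = Σxy − (Σx)(Σy)/n = 15034 − 15218.4 = -184.4
b = Sxy/Sxx = -184.4/17819.2 = -0.010348

-0.010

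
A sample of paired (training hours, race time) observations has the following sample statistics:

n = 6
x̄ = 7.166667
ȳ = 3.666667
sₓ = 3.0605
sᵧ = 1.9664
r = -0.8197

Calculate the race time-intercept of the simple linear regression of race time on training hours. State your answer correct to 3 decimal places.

7.441

b = r · sᵧ/sₓ = -0.8197 · 1.9664/3.0605 = -0.526665
a = ȳ − b·x̄ = 3.666667 − (-0.526665)·7.166667 = 7.441099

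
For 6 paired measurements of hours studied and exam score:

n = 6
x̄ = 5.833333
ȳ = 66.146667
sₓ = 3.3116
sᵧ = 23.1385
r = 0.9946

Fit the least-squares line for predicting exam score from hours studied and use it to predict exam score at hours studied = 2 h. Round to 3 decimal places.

39.507

b = r · sᵧ/sₓ = 0.9946 · 23.1385/3.3116 = 6.949376
a = ȳ − b·x̄ = 66.146667 − 6.949376·5.833333 = 25.608645
ŷ(2) = a + b·2 = 25.608645 + 6.949376·2 = 39.507396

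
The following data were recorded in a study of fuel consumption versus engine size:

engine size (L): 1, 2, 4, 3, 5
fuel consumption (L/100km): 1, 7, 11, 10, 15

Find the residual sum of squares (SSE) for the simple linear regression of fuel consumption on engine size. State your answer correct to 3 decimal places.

6.400

n = 5, Σx = 15, Σy = 44, Σxy = 164, Σx² = 55, Σy² = 496
Sxx = Σx² − (Σx)²/n = 55 − 45 = 10
Sxy = Σxy − (Σx)(Σy)/n = 164 − 132 = 32
Syy = Σy² − (Σy)²/n = 496 − 387.2 = 108.8
b = Sxy/Sxx = 32/10 = 3.2
SSE = Syy − b·Sxy = 108.8 − 3.2·32 = 6.4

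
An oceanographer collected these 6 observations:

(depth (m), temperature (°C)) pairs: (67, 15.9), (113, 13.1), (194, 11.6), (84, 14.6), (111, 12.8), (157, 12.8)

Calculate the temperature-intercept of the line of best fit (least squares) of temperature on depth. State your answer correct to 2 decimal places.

17.01

n = 6, Σx = 726, Σy = 80.8, Σxy = 9452.8, Σx² = 98920
Sxx = Σx² − (Σx)²/n = 98920 − 87846 = 11074
Sxy = Σxy − (Σx)(Σy)/n = 9452.8 − 9776.8 = -324
b = Sxy/Sxx = -324/11074 = -0.029258
a = ȳ − b·x̄ = 13.466667 − (-0.029258)·121 = 17.006851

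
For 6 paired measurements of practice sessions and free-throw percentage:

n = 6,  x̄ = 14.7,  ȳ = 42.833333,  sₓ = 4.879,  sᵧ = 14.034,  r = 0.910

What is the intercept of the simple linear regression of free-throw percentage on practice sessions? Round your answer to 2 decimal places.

b = r · sᵧ/sₓ = 0.91 · 14.034/4.879 = 2.617532
a = ȳ − b·x̄ = 42.833333 − 2.617532·14.7 = 4.355608

4.36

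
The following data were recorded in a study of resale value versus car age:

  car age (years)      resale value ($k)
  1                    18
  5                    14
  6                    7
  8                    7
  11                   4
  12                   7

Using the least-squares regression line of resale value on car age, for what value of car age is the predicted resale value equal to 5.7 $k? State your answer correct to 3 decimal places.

10.498

n = 6, Σx = 43, Σy = 57, Σxy = 314, Σx² = 391
Sxx = Σx² − (Σx)²/n = 391 − 308.166667 = 82.833333
Sxy = Σxy − (Σx)(Σy)/n = 314 − 408.5 = -94.5
b = Sxy/Sxx = -94.5/82.833333 = -1.140845
a = ȳ − b·x̄ = 9.5 − (-1.140845)·7.166667 = 17.676056
Set a + b·x = 5.7: x = (5.7 − 17.676056) / (-1.140845) = 10.497531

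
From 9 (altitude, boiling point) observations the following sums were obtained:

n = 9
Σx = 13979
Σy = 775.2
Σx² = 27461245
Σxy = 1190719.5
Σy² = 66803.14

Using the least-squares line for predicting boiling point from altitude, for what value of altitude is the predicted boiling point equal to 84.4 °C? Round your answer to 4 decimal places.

2300.2779

Sxx = Σx² − (Σx)²/n = 27461245 − 21712493.444444 = 5748751.555556
Sxy = Σxy − (Σx)(Σy)/n = 1190719.5 − 1204057.866667 = -13338.366667
b = Sxy/Sxx = -13338.366667/5748751.555556 = -0.002320
a = ȳ − b·x̄ = 86.133333 − (-0.002320)·1553.222222 = 89.737150
Set a + b·x = 84.4: x = (84.4 − 89.737150) / (-0.002320) = 2300.277911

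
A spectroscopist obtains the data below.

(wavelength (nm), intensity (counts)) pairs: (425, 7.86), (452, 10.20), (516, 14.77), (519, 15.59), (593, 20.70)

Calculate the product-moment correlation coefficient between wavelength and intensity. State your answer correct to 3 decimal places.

n = 5, Σx = 2505, Σy = 69.12, Σxy = 35938.53, Σx² = 1272195, Σy² = 1055.5106
Sxx = Σx² − (Σx)²/n = 1272195 − 1255005 = 17190
Sxy = Σxy − (Σx)(Σy)/n = 35938.53 − 34629.12 = 1309.41
Syy = Σy² − (Σy)²/n = 1055.5106 − 955.51488 = 99.99572
r = Sxy/√(Sxx·Syy) = 1309.41/√(1718926.4268) = 1309.41/1311.078345 = 0.998728

0.999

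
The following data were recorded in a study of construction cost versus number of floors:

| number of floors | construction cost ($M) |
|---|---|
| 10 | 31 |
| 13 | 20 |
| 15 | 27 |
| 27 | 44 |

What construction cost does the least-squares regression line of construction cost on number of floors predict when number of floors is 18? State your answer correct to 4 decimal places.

n = 4, Σx = 65, Σy = 122, Σxy = 2163, Σx² = 1223
Sxx = Σx² − (Σx)²/n = 1223 − 1056.25 = 166.75
Sxy = Σxy − (Σx)(Σy)/n = 2163 − 1982.5 = 180.5
b = Sxy/Sxx = 180.5/166.75 = 1.082459
a = ȳ − b·x̄ = 30.5 − 1.082459·16.25 = 12.910045
ŷ(18) = a + b·18 = 12.910045 + 1.082459·18 = 32.394303

32.3943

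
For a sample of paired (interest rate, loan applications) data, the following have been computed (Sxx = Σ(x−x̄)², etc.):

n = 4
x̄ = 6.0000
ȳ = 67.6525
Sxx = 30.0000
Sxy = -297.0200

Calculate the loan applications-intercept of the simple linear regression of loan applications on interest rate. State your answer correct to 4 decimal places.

127.0565

b = Sxy/Sxx = -297.02/30 = -9.900667
a = ȳ − b·x̄ = 67.6525 − (-9.900667)·6 = 127.0565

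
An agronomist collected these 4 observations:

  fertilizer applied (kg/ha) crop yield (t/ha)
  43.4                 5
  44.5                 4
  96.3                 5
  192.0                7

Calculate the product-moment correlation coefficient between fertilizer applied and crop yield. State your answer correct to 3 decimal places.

0.931

n = 4, Σx = 376.2, Σy = 21, Σxy = 2220.5, Σx² = 50001.5, Σy² = 115
Sxx = Σx² − (Σx)²/n = 50001.5 − 35381.61 = 14619.89
Sxy = Σxy − (Σx)(Σy)/n = 2220.5 − 1975.05 = 245.45
Syy = Σy² − (Σy)²/n = 115 − 110.25 = 4.75
r = Sxy/√(Sxx·Syy) = 245.45/√(69444.4775) = 245.45/263.523201 = 0.931417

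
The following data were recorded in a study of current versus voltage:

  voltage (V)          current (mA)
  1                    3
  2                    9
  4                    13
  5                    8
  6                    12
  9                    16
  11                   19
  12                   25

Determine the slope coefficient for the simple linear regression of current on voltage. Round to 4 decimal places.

1.5736

n = 8, Σx = 50, Σy = 105, Σxy = 838, Σx² = 428
Sxx = Σx² − (Σx)²/n = 428 − 312.5 = 115.5
Sxy = Σxy − (Σx)(Σy)/n = 838 − 656.25 = 181.75
b = Sxy/Sxx = 181.75/115.5 = 1.573593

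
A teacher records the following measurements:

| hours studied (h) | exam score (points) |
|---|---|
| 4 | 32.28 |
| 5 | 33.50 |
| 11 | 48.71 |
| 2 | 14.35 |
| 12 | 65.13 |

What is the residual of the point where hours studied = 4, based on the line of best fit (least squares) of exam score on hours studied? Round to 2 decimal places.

4.99

n = 5, Σx = 34, Σy = 193.97, Σxy = 1642.69, Σx² = 310
Sxx = Σx² − (Σx)²/n = 310 − 231.2 = 78.8
Sxy = Σxy − (Σx)(Σy)/n = 1642.69 − 1318.996 = 323.694
b = Sxy/Sxx = 323.694/78.8 = 4.107792
a = ȳ − b·x̄ = 38.794 − 4.107792·6.8 = 10.861015
ŷ(4) = 10.861015 + 4.107792·4 = 27.292183
residual = y − ŷ = 32.28 − 27.292183 = 4.987817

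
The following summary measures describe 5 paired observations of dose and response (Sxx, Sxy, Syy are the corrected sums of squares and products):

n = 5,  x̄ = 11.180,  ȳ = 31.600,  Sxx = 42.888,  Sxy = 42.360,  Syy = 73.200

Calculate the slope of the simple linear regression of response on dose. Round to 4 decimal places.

0.9877

b = Sxy/Sxx = 42.36/42.888 = 0.987689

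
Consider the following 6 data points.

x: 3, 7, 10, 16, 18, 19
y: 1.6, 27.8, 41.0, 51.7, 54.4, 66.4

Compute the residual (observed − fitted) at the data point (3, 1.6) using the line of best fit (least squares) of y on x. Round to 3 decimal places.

n = 6, Σx = 73, Σy = 242.9, Σxy = 3677.4, Σx² = 1099
Sxx = Σx² − (Σx)²/n = 1099 − 888.166667 = 210.833333
Sxy = Σxy − (Σx)(Σy)/n = 3677.4 − 2955.283333 = 722.116667
b = Sxy/Sxx = 722.116667/210.833333 = 3.425059
a = ȳ − b·x̄ = 40.483333 − 3.425059·12.166667 = -1.188221
ŷ(3) = -1.188221 + 3.425059·3 = 9.086957
residual = y − ŷ = 1.6 − 9.086957 = -7.486957

-7.487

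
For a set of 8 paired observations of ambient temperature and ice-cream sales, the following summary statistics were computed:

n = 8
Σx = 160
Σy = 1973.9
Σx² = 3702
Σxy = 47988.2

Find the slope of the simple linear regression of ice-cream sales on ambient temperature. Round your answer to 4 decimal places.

Sxx = Σx² − (Σx)²/n = 3702 − 3200 = 502
Sxy = Σxy − (Σx)(Σy)/n = 47988.2 − 39478 = 8510.2
b = Sxy/Sxx = 8510.2/502 = 16.952590

16.9526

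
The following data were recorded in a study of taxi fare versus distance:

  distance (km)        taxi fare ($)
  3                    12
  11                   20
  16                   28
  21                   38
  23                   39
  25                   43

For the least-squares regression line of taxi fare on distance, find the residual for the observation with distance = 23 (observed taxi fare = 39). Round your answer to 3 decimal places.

n = 6, Σx = 99, Σy = 180, Σxy = 3474, Σx² = 1981
Sxx = Σx² − (Σx)²/n = 1981 − 1633.5 = 347.5
Sxy = Σxy − (Σx)(Σy)/n = 3474 − 2970 = 504
b = Sxy/Sxx = 504/347.5 = 1.450360
a = ȳ − b·x̄ = 30 − 1.450360·16.5 = 6.069065
ŷ(23) = 6.069065 + 1.450360·23 = 39.427338
residual = y − ŷ = 39 − 39.427338 = -0.427338

-0.427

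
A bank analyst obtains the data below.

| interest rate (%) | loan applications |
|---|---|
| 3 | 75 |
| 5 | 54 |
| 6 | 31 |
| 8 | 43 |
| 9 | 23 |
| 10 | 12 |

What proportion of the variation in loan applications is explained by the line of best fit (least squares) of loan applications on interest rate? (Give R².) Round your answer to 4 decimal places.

n = 6, Σx = 41, Σy = 238, Σxy = 1352, Σx² = 315, Σy² = 12024
Sxx = Σx² − (Σx)²/n = 315 − 280.166667 = 34.833333
Sxy = Σxy − (Σx)(Σy)/n = 1352 − 1626.333333 = -274.333333
Syy = Σy² − (Σy)²/n = 12024 − 9440.666667 = 2583.333333
R² = Sxy²/(Sxx·Syy) = (-274.333333)²/(34.833333·2583.333333) = 0.836338

0.8363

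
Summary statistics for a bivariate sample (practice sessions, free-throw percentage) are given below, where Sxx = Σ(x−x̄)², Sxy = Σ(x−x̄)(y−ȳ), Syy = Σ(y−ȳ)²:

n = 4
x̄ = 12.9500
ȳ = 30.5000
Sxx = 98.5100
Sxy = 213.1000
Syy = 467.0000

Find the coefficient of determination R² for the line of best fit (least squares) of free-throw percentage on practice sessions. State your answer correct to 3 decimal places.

R² = Sxy²/(Sxx·Syy) = (213.1)²/(98.51·467) = 0.987119

0.987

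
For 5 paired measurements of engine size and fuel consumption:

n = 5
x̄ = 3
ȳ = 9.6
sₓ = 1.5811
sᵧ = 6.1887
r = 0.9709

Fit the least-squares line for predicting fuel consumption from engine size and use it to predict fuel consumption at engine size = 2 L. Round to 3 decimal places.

b = r · sᵧ/sₓ = 0.9709 · 6.1887/1.5811 = 3.800271
a = ȳ − b·x̄ = 9.6 − 3.800271·3 = -1.800814
ŷ(2) = a + b·2 = -1.800814 + 3.800271·2 = 5.799729

5.800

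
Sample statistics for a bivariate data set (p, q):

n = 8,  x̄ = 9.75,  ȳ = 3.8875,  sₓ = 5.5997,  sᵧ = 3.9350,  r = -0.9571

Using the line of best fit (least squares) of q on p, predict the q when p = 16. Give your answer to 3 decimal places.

b = r · sᵧ/sₓ = -0.9571 · 3.935/5.5997 = -0.672570
a = ȳ − b·x̄ = 3.8875 − (-0.672570)·9.75 = 10.445054
ŷ(16) = a + b·16 = 10.445054 + (-0.672570)·16 = -0.316061

-0.316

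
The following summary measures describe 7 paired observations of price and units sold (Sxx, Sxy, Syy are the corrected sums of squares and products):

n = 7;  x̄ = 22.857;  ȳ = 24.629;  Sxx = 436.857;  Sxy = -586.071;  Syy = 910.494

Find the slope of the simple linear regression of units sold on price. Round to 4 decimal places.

-1.3416

b = Sxy/Sxx = -586.071/436.857 = -1.341563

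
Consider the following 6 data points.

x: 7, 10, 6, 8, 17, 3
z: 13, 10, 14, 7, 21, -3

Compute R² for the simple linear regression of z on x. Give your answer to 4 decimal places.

0.6296

n = 6, Σx = 51, Σy = 62, Σxy = 679, Σx² = 547, Σy² = 964
Sxx = Σx² − (Σx)²/n = 547 − 433.5 = 113.5
Sxy = Σxy − (Σx)(Σy)/n = 679 − 527 = 152
Syy = Σy² − (Σy)²/n = 964 − 640.666667 = 323.333333
R² = Sxy²/(Sxx·Syy) = (152)²/(113.5·323.333333) = 0.629565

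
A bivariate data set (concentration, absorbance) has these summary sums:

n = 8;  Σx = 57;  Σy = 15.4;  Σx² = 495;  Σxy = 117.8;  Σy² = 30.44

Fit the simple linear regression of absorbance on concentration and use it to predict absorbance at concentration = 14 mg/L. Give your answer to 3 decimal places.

2.550

Sxx = Σx² − (Σx)²/n = 495 − 406.125 = 88.875
Sxy = Σxy − (Σx)(Σy)/n = 117.8 − 109.725 = 8.075
b = Sxy/Sxx = 8.075/88.875 = 0.090858
a = ȳ − b·x̄ = 1.925 − 0.090858·7.125 = 1.277637
ŷ(14) = a + b·14 = 1.277637 + 0.090858·14 = 2.549648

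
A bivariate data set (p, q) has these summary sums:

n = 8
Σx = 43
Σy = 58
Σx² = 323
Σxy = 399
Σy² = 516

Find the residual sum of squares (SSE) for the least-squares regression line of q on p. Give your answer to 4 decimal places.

12.6422

Sxx = Σx² − (Σx)²/n = 323 − 231.125 = 91.875
Sxy = Σxy − (Σx)(Σy)/n = 399 − 311.75 = 87.25
Syy = Σy² − (Σy)²/n = 516 − 420.5 = 95.5
b = Sxy/Sxx = 87.25/91.875 = 0.949660
SSE = Syy − b·Sxy = 95.5 − 0.949660·87.25 = 12.642177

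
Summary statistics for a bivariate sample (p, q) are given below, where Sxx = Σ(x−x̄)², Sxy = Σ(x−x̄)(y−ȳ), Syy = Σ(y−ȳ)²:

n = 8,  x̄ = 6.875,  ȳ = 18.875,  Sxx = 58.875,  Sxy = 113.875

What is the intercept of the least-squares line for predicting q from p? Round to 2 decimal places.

5.58

b = Sxy/Sxx = 113.875/58.875 = 1.934183
a = ȳ − b·x̄ = 18.875 − 1.934183·6.875 = 5.577495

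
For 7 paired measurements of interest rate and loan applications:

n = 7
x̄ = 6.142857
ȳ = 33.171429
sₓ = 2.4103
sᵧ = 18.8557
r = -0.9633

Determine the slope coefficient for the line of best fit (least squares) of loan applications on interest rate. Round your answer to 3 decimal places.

b = r · sᵧ/sₓ = -0.9633 · 18.8557/2.4103 = -7.535865

-7.536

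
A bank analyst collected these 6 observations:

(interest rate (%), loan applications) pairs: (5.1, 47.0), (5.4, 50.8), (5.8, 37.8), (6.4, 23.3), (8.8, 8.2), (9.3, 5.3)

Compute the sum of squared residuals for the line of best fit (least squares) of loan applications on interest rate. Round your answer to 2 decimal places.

157.14

n = 6, Σx = 40.8, Σy = 172.4, Σxy = 1003.83, Σx² = 293.7, Σy² = 6856.7
Sxx = Σx² − (Σx)²/n = 293.7 − 277.44 = 16.26
Sxy = Σxy − (Σx)(Σy)/n = 1003.83 − 1172.32 = -168.49
Syy = Σy² − (Σy)²/n = 6856.7 − 4953.626667 = 1903.073333
b = Sxy/Sxx = -168.49/16.26 = -10.362239
SSE = Syy − b·Sxy = 1903.073333 − (-10.362239)·(-168.49) = 157.139748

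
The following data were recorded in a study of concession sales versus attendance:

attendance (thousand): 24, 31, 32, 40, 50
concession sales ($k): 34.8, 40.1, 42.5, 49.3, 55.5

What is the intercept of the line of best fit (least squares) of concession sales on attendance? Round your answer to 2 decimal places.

n = 5, Σx = 177, Σy = 222.2, Σxy = 8185.3, Σx² = 6661
Sxx = Σx² − (Σx)²/n = 6661 − 6265.8 = 395.2
Sxy = Σxy − (Σx)(Σy)/n = 8185.3 − 7865.88 = 319.42
b = Sxy/Sxx = 319.42/395.2 = 0.808249
a = ȳ − b·x̄ = 44.44 − 0.808249·35.4 = 15.827986

15.83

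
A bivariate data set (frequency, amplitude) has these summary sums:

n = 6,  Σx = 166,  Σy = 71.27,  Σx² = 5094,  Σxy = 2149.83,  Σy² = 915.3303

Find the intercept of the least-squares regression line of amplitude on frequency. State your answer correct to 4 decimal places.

2.0537

Sxx = Σx² − (Σx)²/n = 5094 − 4592.666667 = 501.333333
Sxy = Σxy − (Σx)(Σy)/n = 2149.83 − 1971.803333 = 178.026667
b = Sxy/Sxx = 178.026667/501.333333 = 0.355106
a = ȳ − b·x̄ = 11.878333 − 0.355106·27.666667 = 2.053723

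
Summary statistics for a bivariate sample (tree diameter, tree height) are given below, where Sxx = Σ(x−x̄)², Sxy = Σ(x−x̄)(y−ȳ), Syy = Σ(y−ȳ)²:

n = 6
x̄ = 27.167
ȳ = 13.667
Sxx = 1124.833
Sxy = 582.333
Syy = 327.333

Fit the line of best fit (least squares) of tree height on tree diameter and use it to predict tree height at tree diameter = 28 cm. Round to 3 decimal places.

b = Sxy/Sxx = 582.333/1124.833 = 0.517706
a = ȳ − b·x̄ = 13.667 − 0.517706·27.167 = -0.397524
ŷ(28) = a + b·28 = -0.397524 + 0.517706·28 = 14.098249

14.098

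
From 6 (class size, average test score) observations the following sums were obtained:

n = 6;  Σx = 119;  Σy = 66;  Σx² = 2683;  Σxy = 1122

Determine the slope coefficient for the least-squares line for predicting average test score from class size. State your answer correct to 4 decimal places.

Sxx = Σx² − (Σx)²/n = 2683 − 2360.166667 = 322.833333
Sxy = Σxy − (Σx)(Σy)/n = 1122 − 1309 = -187
b = Sxy/Sxx = -187/322.833333 = -0.579246

-0.5792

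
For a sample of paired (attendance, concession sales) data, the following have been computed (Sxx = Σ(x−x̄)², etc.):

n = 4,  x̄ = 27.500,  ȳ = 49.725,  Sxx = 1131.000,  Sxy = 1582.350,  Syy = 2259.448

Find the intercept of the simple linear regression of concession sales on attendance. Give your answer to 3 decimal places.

11.251

b = Sxy/Sxx = 1582.35/1131 = 1.399072
a = ȳ − b·x̄ = 49.725 − 1.399072·27.5 = 11.250531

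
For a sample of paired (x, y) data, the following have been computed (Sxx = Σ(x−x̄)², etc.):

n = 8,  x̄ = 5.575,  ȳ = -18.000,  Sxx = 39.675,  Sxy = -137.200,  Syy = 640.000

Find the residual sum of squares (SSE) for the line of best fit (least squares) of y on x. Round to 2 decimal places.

b = Sxy/Sxx = -137.2/39.675 = -3.458097
SSE = Syy − b·Sxy = 640 − (-3.458097)·(-137.2) = 165.549086

165.55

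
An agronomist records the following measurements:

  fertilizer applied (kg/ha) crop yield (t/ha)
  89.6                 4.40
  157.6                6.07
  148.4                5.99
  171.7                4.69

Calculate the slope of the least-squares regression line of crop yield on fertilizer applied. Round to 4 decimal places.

0.0116

n = 4, Σx = 567.3, Σy = 21.15, Σxy = 3045.061, Σx² = 84369.37
Sxx = Σx² − (Σx)²/n = 84369.37 − 80457.3225 = 3912.0475
Sxy = Σxy − (Σx)(Σy)/n = 3045.061 − 2999.59875 = 45.46225
b = Sxy/Sxx = 45.46225/3912.0475 = 0.011621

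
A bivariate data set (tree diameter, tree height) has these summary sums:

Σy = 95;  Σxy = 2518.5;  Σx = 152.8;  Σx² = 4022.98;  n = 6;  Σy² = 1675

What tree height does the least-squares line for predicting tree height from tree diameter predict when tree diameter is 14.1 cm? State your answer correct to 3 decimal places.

Sxx = Σx² − (Σx)²/n = 4022.98 − 3891.306667 = 131.673333
Sxy = Σxy − (Σx)(Σy)/n = 2518.5 − 2419.333333 = 99.166667
b = Sxy/Sxx = 99.166667/131.673333 = 0.753126
a = ȳ − b·x̄ = 15.833333 − 0.753126·25.466667 = -3.346286
ŷ(14.1) = a + b·14.1 = -3.346286 + 0.753126·14.1 = 7.272796

7.273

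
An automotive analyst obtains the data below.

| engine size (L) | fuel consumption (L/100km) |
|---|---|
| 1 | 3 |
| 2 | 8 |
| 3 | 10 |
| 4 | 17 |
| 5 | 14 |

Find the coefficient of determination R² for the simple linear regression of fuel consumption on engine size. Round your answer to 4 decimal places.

n = 5, Σx = 15, Σy = 52, Σxy = 187, Σx² = 55, Σy² = 658
Sxx = Σx² − (Σx)²/n = 55 − 45 = 10
Sxy = Σxy − (Σx)(Σy)/n = 187 − 156 = 31
Syy = Σy² − (Σy)²/n = 658 − 540.8 = 117.2
R² = Sxy²/(Sxx·Syy) = (31)²/(10·117.2) = 0.819966

0.8200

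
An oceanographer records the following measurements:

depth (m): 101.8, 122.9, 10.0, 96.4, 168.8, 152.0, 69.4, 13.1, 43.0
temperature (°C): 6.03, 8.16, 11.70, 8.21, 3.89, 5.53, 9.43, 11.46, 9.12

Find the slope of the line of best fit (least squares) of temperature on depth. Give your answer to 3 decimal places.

n = 9, Σx = 777.4, Σy = 73.53, Σxy = 5219.082, Σx² = 93295.02
Sxx = Σx² − (Σx)²/n = 93295.02 − 67150.084444 = 26144.935556
Sxy = Σxy − (Σx)(Σy)/n = 5219.082 − 6351.358 = -1132.276
b = Sxy/Sxx = -1132.276/26144.935556 = -0.043308

-0.043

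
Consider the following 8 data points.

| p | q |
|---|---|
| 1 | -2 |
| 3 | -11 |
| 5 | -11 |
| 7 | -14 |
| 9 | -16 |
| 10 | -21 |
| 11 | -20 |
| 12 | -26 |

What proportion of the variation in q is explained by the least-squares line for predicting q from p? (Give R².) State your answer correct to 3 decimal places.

n = 8, Σx = 58, Σy = -121, Σxy = -1074, Σx² = 530, Σy² = 2215
Sxx = Σx² − (Σx)²/n = 530 − 420.5 = 109.5
Sxy = Σxy − (Σx)(Σy)/n = -1074 − (-877.25) = -196.75
Syy = Σy² − (Σy)²/n = 2215 − 1830.125 = 384.875
R² = Sxy²/(Sxx·Syy) = (-196.75)²/(109.5·384.875) = 0.918535

0.919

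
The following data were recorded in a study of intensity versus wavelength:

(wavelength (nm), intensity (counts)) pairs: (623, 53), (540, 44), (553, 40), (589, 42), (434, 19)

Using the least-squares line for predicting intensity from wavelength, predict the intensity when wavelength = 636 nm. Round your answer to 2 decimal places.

54.39

n = 5, Σx = 2739, Σy = 198, Σxy = 111883, Σx² = 1520815
Sxx = Σx² − (Σx)²/n = 1520815 − 1500424.2 = 20390.8
Sxy = Σxy − (Σx)(Σy)/n = 111883 − 108464.4 = 3418.6
b = Sxy/Sxx = 3418.6/20390.8 = 0.167654
a = ȳ − b·x̄ = 39.6 − 0.167654·547.8 = -52.240883
ŷ(636) = a + b·636 = -52.240883 + 0.167654·636 = 54.387086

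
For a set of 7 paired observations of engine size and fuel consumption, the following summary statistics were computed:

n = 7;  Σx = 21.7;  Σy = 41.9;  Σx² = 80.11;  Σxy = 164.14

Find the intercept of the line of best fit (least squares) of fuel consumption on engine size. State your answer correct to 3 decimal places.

-2.283

Sxx = Σx² − (Σx)²/n = 80.11 − 67.27 = 12.84
Sxy = Σxy − (Σx)(Σy)/n = 164.14 − 129.89 = 34.25
b = Sxy/Sxx = 34.25/12.84 = 2.667445
a = ȳ − b·x̄ = 5.985714 − 2.667445·3.1 = -2.283367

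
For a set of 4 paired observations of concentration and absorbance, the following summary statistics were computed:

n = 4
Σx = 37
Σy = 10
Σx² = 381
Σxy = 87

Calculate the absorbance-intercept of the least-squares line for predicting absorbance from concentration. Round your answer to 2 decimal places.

Sxx = Σx² − (Σx)²/n = 381 − 342.25 = 38.75
Sxy = Σxy − (Σx)(Σy)/n = 87 − 92.5 = -5.5
b = Sxy/Sxx = -5.5/38.75 = -0.141935
a = ȳ − b·x̄ = 2.5 − (-0.141935)·9.25 = 3.812903

3.81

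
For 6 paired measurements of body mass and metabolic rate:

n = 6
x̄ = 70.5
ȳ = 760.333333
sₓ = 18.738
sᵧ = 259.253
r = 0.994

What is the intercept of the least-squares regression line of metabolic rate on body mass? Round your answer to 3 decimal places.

b = r · sᵧ/sₓ = 0.994 · 259.253/18.738 = 13.752667
a = ȳ − b·x̄ = 760.333333 − 13.752667·70.5 = -209.229720

-209.230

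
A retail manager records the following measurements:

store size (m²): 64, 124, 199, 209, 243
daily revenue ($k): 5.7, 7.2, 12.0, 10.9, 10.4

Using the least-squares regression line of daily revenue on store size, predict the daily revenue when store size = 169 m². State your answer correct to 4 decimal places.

n = 5, Σx = 839, Σy = 46.2, Σxy = 8450.9, Σx² = 161803
Sxx = Σx² − (Σx)²/n = 161803 − 140784.2 = 21018.8
Sxy = Σxy − (Σx)(Σy)/n = 8450.9 − 7752.36 = 698.54
b = Sxy/Sxx = 698.54/21018.8 = 0.033234
a = ȳ − b·x̄ = 9.24 − 0.033234·167.8 = 3.663325
ŷ(169) = a + b·169 = 3.663325 + 0.033234·169 = 9.279881

9.2799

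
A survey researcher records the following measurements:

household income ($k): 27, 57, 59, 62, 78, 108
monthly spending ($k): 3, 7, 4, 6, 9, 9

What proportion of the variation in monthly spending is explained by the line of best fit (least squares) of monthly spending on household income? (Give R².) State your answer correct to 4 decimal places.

0.7294

n = 6, Σx = 391, Σy = 38, Σxy = 2762, Σx² = 29051, Σy² = 272
Sxx = Σx² − (Σx)²/n = 29051 − 25480.166667 = 3570.833333
Sxy = Σxy − (Σx)(Σy)/n = 2762 − 2476.333333 = 285.666667
Syy = Σy² − (Σy)²/n = 272 − 240.666667 = 31.333333
R² = Sxy²/(Sxx·Syy) = (285.666667)²/(3570.833333·31.333333) = 0.729362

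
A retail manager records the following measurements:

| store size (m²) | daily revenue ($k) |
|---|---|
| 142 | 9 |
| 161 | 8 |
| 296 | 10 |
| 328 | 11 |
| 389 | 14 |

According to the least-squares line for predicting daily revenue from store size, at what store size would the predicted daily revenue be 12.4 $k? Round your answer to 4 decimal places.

n = 5, Σx = 1316, Σy = 52, Σxy = 14580, Σx² = 392606
Sxx = Σx² − (Σx)²/n = 392606 − 346371.2 = 46234.8
Sxy = Σxy − (Σx)(Σy)/n = 14580 − 13686.4 = 893.6
b = Sxy/Sxx = 893.6/46234.8 = 0.019327
a = ȳ − b·x̄ = 10.4 − 0.019327·263.2 = 5.313020
Set a + b·x = 12.4: x = (12.4 − 5.313020) / 0.019327 = 366.679857

366.6799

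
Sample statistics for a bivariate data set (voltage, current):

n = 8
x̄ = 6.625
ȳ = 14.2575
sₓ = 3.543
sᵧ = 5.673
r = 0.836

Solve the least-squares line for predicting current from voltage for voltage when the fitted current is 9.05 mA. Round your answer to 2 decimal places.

b = r · sᵧ/sₓ = 0.836 · 5.673/3.543 = 1.338591
a = ȳ − b·x̄ = 14.2575 − 1.338591·6.625 = 5.389334
Set a + b·x = 9.05: x = (9.05 − 5.389334) / 1.338591 = 2.734715

2.73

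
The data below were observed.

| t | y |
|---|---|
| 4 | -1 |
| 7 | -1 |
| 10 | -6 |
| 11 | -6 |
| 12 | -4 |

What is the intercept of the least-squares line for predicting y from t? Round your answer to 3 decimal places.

1.869

n = 5, Σx = 44, Σy = -18, Σxy = -185, Σx² = 430
Sxx = Σx² − (Σx)²/n = 430 − 387.2 = 42.8
Sxy = Σxy − (Σx)(Σy)/n = -185 − (-158.4) = -26.6
b = Sxy/Sxx = -26.6/42.8 = -0.621495
a = ȳ − b·x̄ = -3.6 − (-0.621495)·8.8 = 1.869159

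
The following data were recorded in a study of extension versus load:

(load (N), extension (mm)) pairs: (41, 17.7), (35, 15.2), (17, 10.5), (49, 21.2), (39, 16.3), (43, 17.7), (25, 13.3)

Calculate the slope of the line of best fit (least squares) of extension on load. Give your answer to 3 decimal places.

0.305

n = 7, Σx = 249, Σy = 111.9, Σxy = 4204.3, Σx² = 9591
Sxx = Σx² − (Σx)²/n = 9591 − 8857.285714 = 733.714286
Sxy = Σxy − (Σx)(Σy)/n = 4204.3 − 3980.442857 = 223.857143
b = Sxy/Sxx = 223.857143/733.714286 = 0.305101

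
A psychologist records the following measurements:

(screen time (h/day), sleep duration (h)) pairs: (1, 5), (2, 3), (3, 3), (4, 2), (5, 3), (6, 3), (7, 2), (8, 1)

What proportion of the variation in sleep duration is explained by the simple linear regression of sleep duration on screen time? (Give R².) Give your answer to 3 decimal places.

0.642

n = 8, Σx = 36, Σy = 22, Σxy = 83, Σx² = 204, Σy² = 70
Sxx = Σx² − (Σx)²/n = 204 − 162 = 42
Sxy = Σxy − (Σx)(Σy)/n = 83 − 99 = -16
Syy = Σy² − (Σy)²/n = 70 − 60.5 = 9.5
R² = Sxy²/(Sxx·Syy) = (-16)²/(42·9.5) = 0.641604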